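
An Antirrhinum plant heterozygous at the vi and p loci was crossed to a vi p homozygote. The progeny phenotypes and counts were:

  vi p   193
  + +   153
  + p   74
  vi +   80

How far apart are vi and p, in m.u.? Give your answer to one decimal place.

The two most frequent classes, + + (153) and vi p (193), are the parental types, so the F1 was + + / vi p.
The recombinant classes are + p and vi +: 74 + 80 = 154.
Recombination frequency = 154/500 = 0.3080 ≈ 30.8%, i.e. 30.8 m.u.

30.8 m.u.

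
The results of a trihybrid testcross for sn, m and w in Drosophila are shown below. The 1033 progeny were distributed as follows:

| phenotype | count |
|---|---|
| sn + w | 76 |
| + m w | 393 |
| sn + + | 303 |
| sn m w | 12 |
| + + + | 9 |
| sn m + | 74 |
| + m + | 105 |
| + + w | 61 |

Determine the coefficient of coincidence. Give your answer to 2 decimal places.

0.69

The two most frequent reciprocal classes, sn + + and + m w, are the parental types, so the F1 was sn + + / + m w.
The two rarest classes, + + + and sn m w, are the double crossovers. Comparing them with the parentals, only the sn allele has switched, so sn is the middle locus and the order is m – sn – w.
m–sn: (135 + 21)/1033 = 0.1510; sn–w: (181 + 21)/1033 = 0.1955.
Expected DCO frequency = 0.1510 × 0.1955 ≈ 0.02952; observed = 21/1033 ≈ 0.02033.
Coefficient of coincidence = 0.02033/0.02952 ≈ 0.69.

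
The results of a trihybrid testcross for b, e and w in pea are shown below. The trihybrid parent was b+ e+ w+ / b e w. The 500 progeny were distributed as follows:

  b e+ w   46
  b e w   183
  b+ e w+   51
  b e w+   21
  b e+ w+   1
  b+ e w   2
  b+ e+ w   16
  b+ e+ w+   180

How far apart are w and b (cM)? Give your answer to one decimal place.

8.0 cM

The two rarest classes, b e+ w+ and b+ e w, are the double crossovers. Comparing them with the parentals, only the b allele has switched, so b is the middle locus and the order is w – b – e.
Crossovers in the w–b interval produce the single-crossover classes b+ e+ w and b e w+ (16 + 21 = 37) plus the double crossovers (3).
RF(w–b) = (37 + 3) / 500 = 40/500 = 0.0800 → 8.0 cM.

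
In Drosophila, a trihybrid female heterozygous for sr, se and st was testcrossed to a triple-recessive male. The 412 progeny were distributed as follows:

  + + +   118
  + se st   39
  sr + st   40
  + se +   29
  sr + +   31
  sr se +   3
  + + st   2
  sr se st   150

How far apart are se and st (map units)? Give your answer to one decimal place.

18.0 map units

The two most frequent reciprocal classes, + + + and sr se st, are the parental types, so the F1 was + + + / sr se st.
The two rarest classes, + + st and sr se +, are the double crossovers. Comparing them with the parentals, only the st allele has switched, so st is the middle locus and the order is se – st – sr.
Crossovers in the se–st interval produce the single-crossover classes + se + and sr + st (29 + 40 = 69) plus the double crossovers (5).
RF(se–st) = (69 + 5) / 412 = 74/412 = 0.1796 → 18.0 map units.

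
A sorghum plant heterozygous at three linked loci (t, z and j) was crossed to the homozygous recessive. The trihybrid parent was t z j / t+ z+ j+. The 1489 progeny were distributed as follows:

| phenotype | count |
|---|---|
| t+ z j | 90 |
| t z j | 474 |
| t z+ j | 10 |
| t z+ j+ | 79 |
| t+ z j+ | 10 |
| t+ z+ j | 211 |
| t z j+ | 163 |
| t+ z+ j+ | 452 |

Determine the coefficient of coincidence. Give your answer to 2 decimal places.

0.40

The two rarest classes, t z+ j and t+ z j+, are the double crossovers. Comparing them with the parentals, only the z allele has switched, so z is the middle locus and the order is t – z – j.
t–z: (169 + 20)/1489 = 0.1269; z–j: (374 + 20)/1489 = 0.2646.
Expected DCO frequency = 0.1269 × 0.2646 ≈ 0.03358; observed = 20/1489 ≈ 0.01343.
Coefficient of coincidence = 0.01343/0.03358 ≈ 0.40.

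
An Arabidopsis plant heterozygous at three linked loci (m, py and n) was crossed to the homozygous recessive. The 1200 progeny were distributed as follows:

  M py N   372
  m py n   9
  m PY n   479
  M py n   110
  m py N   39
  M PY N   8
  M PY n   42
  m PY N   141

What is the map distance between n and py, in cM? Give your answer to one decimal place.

22.3 cM

The two most frequent reciprocal classes, m PY n and M py N, are the parental types, so the F1 was m PY n / M py N.
The two rarest classes, m py n and M PY N, are the double crossovers. Comparing them with the parentals, only the py allele has switched, so py is the middle locus and the order is n – py – m.
Crossovers in the n–py interval produce the single-crossover classes m PY N and M py n (141 + 110 = 251) plus the double crossovers (17).
RF(n–py) = (251 + 17) / 1200 = 268/1200 = 0.2233 → 22.3 cM.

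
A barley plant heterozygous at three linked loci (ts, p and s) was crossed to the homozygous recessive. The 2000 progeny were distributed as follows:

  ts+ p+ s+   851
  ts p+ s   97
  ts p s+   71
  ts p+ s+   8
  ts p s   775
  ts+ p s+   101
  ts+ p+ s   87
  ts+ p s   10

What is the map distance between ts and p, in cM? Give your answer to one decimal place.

The two most frequent reciprocal classes, ts+ p+ s+ and ts p s, are the parental types, so the F1 was ts+ p+ s+ / ts p s.
The two rarest classes, ts p+ s+ and ts+ p s, are the double crossovers. Comparing them with the parentals, only the ts allele has switched, so ts is the middle locus and the order is s – ts – p.
Crossovers in the ts–p interval produce the single-crossover classes ts+ p s+ and ts p+ s (101 + 97 = 198) plus the double crossovers (18).
RF(ts–p) = (198 + 18) / 2000 = 216/2000 = 0.1080 → 10.8 cM.

10.8 cM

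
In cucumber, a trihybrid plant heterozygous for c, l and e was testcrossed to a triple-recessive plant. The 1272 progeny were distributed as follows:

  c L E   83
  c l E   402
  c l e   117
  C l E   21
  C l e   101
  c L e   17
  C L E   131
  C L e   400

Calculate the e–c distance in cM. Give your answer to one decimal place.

The two most frequent reciprocal classes, c l E and C L e, are the parental types, so the F1 was c l E / C L e.
The two rarest classes, C l E and c L e, are the double crossovers. Comparing them with the parentals, only the c allele has switched, so c is the middle locus and the order is l – c – e.
Crossovers in the c–e interval produce the single-crossover classes c l e and C L E (117 + 131 = 248) plus the double crossovers (38).
RF(c–e) = (248 + 38) / 1272 = 286/1272 = 0.2248 → 22.5 cM.

22.5 cM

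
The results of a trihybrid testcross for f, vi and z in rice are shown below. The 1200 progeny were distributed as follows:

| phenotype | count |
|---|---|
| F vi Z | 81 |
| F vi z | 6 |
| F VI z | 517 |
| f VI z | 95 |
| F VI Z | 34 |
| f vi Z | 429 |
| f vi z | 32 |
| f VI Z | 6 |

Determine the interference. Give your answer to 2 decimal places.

The two most frequent reciprocal classes, F VI z and f vi Z, are the parental types, so the F1 was F VI z / f vi Z.
The two rarest classes, F vi z and f VI Z, are the double crossovers. Comparing them with the parentals, only the vi allele has switched, so vi is the middle locus and the order is z – vi – f.
z–vi: (66 + 12)/1200 = 0.0650; vi–f: (176 + 12)/1200 = 0.1567.
Expected DCO frequency = 0.0650 × 0.1567 ≈ 0.01019; observed = 12/1200 ≈ 0.01000.
Coefficient of coincidence = 0.01000/0.01019 ≈ 0.98; interference = 1 − 0.98 = 0.02.

0.02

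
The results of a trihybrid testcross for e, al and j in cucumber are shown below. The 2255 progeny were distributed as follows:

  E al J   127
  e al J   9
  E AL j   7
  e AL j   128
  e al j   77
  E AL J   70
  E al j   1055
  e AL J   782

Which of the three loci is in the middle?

al

The two most frequent reciprocal classes, E al j and e AL J, are the parental types, so the F1 was E al j / e AL J.
The two rarest classes, E AL j and e al J, are the double crossovers. Comparing them with the parentals, only the al allele has switched, so al is the middle locus and the order is j – al – e.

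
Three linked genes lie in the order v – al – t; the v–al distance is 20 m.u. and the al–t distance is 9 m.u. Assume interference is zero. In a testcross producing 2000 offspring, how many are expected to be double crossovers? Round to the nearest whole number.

Map distances give recombination frequencies of 0.200 and 0.090 for the two intervals.
With no interference, expected double-crossover frequency = 0.200 × 0.090 = 0.01800.
Expected number = 0.01800 × 2000 = 36.00 ≈ 36.

36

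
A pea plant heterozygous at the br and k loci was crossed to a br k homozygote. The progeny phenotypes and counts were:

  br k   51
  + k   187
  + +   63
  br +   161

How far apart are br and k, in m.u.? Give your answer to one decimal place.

24.7 m.u.

The two most frequent classes, + k (187) and br + (161), are the parental types, so the F1 was + k / br +.
The recombinant classes are + + and br k: 63 + 51 = 114.
Recombination frequency = 114/462 = 0.2468 ≈ 24.7%, i.e. 24.7 m.u.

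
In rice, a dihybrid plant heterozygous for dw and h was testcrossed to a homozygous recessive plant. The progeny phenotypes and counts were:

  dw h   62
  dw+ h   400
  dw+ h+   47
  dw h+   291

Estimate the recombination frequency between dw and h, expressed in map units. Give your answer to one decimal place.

The two most frequent classes, dw+ h (400) and dw h+ (291), are the parental types, so the F1 was dw+ h / dw h+.
The recombinant classes are dw+ h+ and dw h: 47 + 62 = 109.
Recombination frequency = 109/800 = 0.1363 ≈ 13.6%, i.e. 13.6 map units.

13.6 map units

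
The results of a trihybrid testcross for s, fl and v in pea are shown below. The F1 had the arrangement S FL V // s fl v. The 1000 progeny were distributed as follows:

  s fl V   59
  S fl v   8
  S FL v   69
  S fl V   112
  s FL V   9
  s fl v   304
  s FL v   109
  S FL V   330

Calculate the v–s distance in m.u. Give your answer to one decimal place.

14.5 m.u.

The two rarest classes, s FL V and S fl v, are the double crossovers. Comparing them with the parentals, only the s allele has switched, so s is the middle locus and the order is v – s – fl.
Crossovers in the v–s interval produce the single-crossover classes S FL v and s fl V (69 + 59 = 128) plus the double crossovers (17).
RF(v–s) = (128 + 17) / 1000 = 145/1000 = 0.1450 → 14.5 m.u.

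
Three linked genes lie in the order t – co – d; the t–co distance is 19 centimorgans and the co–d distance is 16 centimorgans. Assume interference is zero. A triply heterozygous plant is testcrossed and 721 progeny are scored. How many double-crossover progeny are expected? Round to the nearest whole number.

Map distances give recombination frequencies of 0.190 and 0.160 for the two intervals.
With no interference, expected double-crossover frequency = 0.190 × 0.160 = 0.03040.
Expected number = 0.03040 × 721 = 21.92 ≈ 22.

22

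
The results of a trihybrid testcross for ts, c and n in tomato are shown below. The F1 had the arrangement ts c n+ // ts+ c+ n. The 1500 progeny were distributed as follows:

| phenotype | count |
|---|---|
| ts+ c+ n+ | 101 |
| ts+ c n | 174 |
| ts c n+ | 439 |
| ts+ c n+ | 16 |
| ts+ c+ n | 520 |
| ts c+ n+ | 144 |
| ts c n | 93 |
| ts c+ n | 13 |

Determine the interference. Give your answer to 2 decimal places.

The two rarest classes, ts+ c n+ and ts c+ n, are the double crossovers. Comparing them with the parentals, only the ts allele has switched, so ts is the middle locus and the order is c – ts – n.
c–ts: (318 + 29)/1500 = 0.2313; ts–n: (194 + 29)/1500 = 0.1487.
Expected DCO frequency = 0.2313 × 0.1487 ≈ 0.03439; observed = 29/1500 ≈ 0.01933.
Coefficient of coincidence = 0.01933/0.03439 ≈ 0.56; interference = 1 − 0.56 = 0.44.

0.44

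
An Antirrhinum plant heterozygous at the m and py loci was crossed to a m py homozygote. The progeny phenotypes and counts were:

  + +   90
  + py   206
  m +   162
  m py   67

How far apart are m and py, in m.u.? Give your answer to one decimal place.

29.9 m.u.

The two most frequent classes, + py (206) and m + (162), are the parental types, so the F1 was + py / m +.
The recombinant classes are + + and m py: 90 + 67 = 157.
Recombination frequency = 157/525 = 0.2990 ≈ 29.9%, i.e. 29.9 m.u.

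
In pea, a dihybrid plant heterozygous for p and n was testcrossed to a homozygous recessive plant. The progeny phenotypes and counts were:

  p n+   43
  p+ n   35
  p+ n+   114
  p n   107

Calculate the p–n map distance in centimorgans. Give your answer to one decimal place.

26.1 centimorgans

The two most frequent classes, p+ n+ (114) and p n (107), are the parental types, so the F1 was p+ n+ / p n.
The recombinant classes are p+ n and p n+: 35 + 43 = 78.
Recombination frequency = 78/299 = 0.2609 ≈ 26.1%, i.e. 26.1 centimorgans.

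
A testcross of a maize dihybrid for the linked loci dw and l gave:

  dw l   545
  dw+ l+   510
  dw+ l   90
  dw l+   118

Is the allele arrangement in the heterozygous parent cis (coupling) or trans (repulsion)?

The two most frequent classes are dw+ l+ (510) and dw l (545); these are the parental (non-recombinant) types.
So the F1 carried dw+ l+ on one chromosome and dw l on the other — the recessive alleles are on the same chromosome (cis / coupling).

cis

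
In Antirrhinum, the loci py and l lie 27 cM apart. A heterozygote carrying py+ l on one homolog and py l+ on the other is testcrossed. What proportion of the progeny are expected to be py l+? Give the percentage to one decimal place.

A map distance of 27 cM corresponds to a recombination frequency of 0.270.
The F1 is py+ l / py l+, so py l+ is a parental gamete class with expected frequency (1 − r)/2 = 0.730/2 = 0.3650.
That is 0.3650 = 36.5% of the progeny.

36.5%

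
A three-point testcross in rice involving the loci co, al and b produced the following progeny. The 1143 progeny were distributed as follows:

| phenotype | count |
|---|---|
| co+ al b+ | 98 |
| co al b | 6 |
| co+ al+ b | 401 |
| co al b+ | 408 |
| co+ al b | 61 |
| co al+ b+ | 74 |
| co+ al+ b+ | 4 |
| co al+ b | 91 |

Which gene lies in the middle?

The two most frequent reciprocal classes, co+ al+ b and co al b+, are the parental types, so the F1 was co+ al+ b / co al b+.
The two rarest classes, co+ al+ b+ and co al b, are the double crossovers. Comparing them with the parentals, only the b allele has switched, so b is the middle locus and the order is co – b – al.

b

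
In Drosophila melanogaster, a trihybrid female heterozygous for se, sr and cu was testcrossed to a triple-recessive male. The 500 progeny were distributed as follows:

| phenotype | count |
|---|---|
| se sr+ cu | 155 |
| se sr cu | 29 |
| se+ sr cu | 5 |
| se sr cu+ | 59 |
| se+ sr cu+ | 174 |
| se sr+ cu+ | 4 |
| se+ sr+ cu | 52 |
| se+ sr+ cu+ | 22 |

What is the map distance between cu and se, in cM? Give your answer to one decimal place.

The two most frequent reciprocal classes, se sr+ cu and se+ sr cu+, are the parental types, so the F1 was se sr+ cu / se+ sr cu+.
The two rarest classes, se sr+ cu+ and se+ sr cu, are the double crossovers. Comparing them with the parentals, only the cu allele has switched, so cu is the middle locus and the order is sr – cu – se.
Crossovers in the cu–se interval produce the single-crossover classes se+ sr+ cu and se sr cu+ (52 + 59 = 111) plus the double crossovers (9).
RF(cu–se) = (111 + 9) / 500 = 120/500 = 0.2400 → 24.0 cM.

24.0 cM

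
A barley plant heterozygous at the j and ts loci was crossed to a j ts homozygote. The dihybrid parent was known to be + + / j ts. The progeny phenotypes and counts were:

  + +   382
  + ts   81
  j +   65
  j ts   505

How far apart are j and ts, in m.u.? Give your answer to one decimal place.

14.1 m.u.

The recombinant classes are + ts and j +: 81 + 65 = 146.
Recombination frequency = 146/1033 = 0.1413 ≈ 14.1%, i.e. 14.1 m.u.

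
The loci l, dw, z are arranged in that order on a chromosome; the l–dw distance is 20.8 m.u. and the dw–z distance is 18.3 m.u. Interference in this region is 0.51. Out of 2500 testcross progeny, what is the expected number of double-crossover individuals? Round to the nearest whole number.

Map distances give recombination frequencies of 0.208 and 0.183 for the two intervals.
With interference 0.51 (so coincidence = 0.49), expected double-crossover frequency = 0.208 × 0.183 × 0.49 = 0.01865.
Expected number = 0.01865 × 2500 = 46.63 ≈ 47.

47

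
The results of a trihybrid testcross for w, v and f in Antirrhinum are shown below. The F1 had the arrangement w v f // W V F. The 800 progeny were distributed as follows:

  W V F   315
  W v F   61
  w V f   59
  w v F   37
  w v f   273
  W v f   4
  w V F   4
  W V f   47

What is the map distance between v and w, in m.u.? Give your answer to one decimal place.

The two rarest classes, W v f and w V F, are the double crossovers. Comparing them with the parentals, only the w allele has switched, so w is the middle locus and the order is v – w – f.
Crossovers in the v–w interval produce the single-crossover classes w V f and W v F (59 + 61 = 120) plus the double crossovers (8).
RF(v–w) = (120 + 8) / 800 = 128/800 = 0.1600 → 16.0 m.u.

16.0 m.u.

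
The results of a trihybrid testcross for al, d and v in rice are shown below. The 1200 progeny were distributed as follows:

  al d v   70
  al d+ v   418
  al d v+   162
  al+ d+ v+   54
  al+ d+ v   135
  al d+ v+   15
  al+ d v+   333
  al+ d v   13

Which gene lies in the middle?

The two most frequent reciprocal classes, al d+ v and al+ d v+, are the parental types, so the F1 was al d+ v / al+ d v+.
The two rarest classes, al d+ v+ and al+ d v, are the double crossovers. Comparing them with the parentals, only the v allele has switched, so v is the middle locus and the order is d – v – al.

v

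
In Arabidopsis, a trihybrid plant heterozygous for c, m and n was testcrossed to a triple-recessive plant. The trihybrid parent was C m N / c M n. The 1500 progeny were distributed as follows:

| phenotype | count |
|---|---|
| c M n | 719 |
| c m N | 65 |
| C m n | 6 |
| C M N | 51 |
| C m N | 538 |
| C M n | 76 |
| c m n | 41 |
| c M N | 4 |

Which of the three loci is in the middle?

The two rarest classes, C m n and c M N, are the double crossovers. Comparing them with the parentals, only the n allele has switched, so n is the middle locus and the order is c – n – m.

n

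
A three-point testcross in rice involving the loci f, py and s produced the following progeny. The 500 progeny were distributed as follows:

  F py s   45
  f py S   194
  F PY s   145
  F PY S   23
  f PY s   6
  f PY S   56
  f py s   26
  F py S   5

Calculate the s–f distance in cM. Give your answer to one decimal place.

12.0 cM

The two most frequent reciprocal classes, f py S and F PY s, are the parental types, so the F1 was f py S / F PY s.
The two rarest classes, F py S and f PY s, are the double crossovers. Comparing them with the parentals, only the f allele has switched, so f is the middle locus and the order is s – f – py.
Crossovers in the s–f interval produce the single-crossover classes f py s and F PY S (26 + 23 = 49) plus the double crossovers (11).
RF(s–f) = (49 + 11) / 500 = 60/500 = 0.1200 → 12.0 cM.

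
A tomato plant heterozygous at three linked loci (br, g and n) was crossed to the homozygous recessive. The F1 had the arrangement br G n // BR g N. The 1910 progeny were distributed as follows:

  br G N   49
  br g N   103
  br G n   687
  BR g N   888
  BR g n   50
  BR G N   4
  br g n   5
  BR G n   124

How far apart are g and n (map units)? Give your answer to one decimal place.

The two rarest classes, br g n and BR G N, are the double crossovers. Comparing them with the parentals, only the g allele has switched, so g is the middle locus and the order is br – g – n.
Crossovers in the g–n interval produce the single-crossover classes br G N and BR g n (49 + 50 = 99) plus the double crossovers (9).
RF(g–n) = (99 + 9) / 1910 = 108/1910 = 0.0565 → 5.7 map units.

5.7 map units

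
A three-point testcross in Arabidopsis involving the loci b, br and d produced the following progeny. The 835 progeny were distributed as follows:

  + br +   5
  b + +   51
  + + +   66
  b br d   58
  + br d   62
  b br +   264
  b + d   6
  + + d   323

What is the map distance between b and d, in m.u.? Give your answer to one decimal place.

16.2 m.u.

The two most frequent reciprocal classes, b br + and + + d, are the parental types, so the F1 was b br + / + + d.
The two rarest classes, + br + and b + d, are the double crossovers. Comparing them with the parentals, only the b allele has switched, so b is the middle locus and the order is br – b – d.
Crossovers in the b–d interval produce the single-crossover classes b br d and + + + (58 + 66 = 124) plus the double crossovers (11).
RF(b–d) = (124 + 11) / 835 = 135/835 = 0.1617 → 16.2 m.u.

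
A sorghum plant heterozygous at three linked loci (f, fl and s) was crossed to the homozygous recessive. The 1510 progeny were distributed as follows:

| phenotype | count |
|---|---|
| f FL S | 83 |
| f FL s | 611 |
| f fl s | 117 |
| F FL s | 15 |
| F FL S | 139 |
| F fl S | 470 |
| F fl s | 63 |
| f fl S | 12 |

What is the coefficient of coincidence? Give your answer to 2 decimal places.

The two most frequent reciprocal classes, F fl S and f FL s, are the parental types, so the F1 was F fl S / f FL s.
The two rarest classes, f fl S and F FL s, are the double crossovers. Comparing them with the parentals, only the f allele has switched, so f is the middle locus and the order is s – f – fl.
s–f: (146 + 27)/1510 = 0.1146; f–fl: (256 + 27)/1510 = 0.1874.
Expected DCO frequency = 0.1146 × 0.1874 ≈ 0.02148; observed = 27/1510 ≈ 0.01788.
Coefficient of coincidence = 0.01788/0.02148 ≈ 0.83.

0.83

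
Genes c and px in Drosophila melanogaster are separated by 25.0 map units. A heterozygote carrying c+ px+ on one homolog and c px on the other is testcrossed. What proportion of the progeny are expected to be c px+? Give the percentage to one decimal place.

12.5%

A map distance of 25.0 map units corresponds to a recombination frequency of 0.250.
The F1 is c+ px+ / c px, so c px+ is a recombinant gamete class with expected frequency r/2 = 0.250/2 = 0.1250.
That is 0.1250 = 12.5% of the progeny.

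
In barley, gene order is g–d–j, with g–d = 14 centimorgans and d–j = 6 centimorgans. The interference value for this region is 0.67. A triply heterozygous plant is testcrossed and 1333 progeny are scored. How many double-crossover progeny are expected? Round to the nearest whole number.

Map distances give recombination frequencies of 0.140 and 0.060 for the two intervals.
With interference 0.67 (so coincidence = 0.33), expected double-crossover frequency = 0.140 × 0.060 × 0.33 = 0.00277.
Expected number = 0.00277 × 1333 = 3.70 ≈ 4.

4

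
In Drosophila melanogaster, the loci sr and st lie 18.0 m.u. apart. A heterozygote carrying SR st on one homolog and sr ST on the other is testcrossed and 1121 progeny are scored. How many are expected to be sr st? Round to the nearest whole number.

101

A map distance of 18.0 m.u. corresponds to a recombination frequency of 0.180.
The F1 is SR st / sr ST, so sr st is a recombinant gamete class with expected frequency r/2 = 0.180/2 = 0.0900.
Expected number = 0.0900 × 1121 = 100.89 ≈ 101.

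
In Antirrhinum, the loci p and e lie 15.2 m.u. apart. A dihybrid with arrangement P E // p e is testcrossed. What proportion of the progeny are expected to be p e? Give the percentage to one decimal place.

42.4%

A map distance of 15.2 m.u. corresponds to a recombination frequency of 0.152.
The F1 is P E / p e, so p e is a parental gamete class with expected frequency (1 − r)/2 = 0.848/2 = 0.4240.
That is 0.4240 = 42.4% of the progeny.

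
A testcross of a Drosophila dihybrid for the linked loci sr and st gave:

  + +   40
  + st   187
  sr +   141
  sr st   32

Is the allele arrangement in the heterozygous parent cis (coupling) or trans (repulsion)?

trans

The two most frequent classes are + st (187) and sr + (141); these are the parental (non-recombinant) types.
So the F1 carried + st on one chromosome and sr + on the other — the recessive alleles are on opposite chromosomes (trans / repulsion).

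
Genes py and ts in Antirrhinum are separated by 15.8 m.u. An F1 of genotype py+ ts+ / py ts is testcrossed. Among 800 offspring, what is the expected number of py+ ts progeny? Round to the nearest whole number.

63

A map distance of 15.8 m.u. corresponds to a recombination frequency of 0.158.
The F1 is py+ ts+ / py ts, so py+ ts is a recombinant gamete class with expected frequency r/2 = 0.158/2 = 0.0790.
Expected number = 0.0790 × 800 = 63.20 ≈ 63.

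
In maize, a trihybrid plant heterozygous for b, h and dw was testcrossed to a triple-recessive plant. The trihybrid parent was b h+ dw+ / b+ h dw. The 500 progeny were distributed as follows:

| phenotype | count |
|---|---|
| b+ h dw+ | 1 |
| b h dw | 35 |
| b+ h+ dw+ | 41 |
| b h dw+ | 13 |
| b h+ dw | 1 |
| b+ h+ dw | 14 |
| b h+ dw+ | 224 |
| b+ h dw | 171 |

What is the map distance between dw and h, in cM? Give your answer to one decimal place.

The two rarest classes, b h+ dw and b+ h dw+, are the double crossovers. Comparing them with the parentals, only the dw allele has switched, so dw is the middle locus and the order is h – dw – b.
Crossovers in the h–dw interval produce the single-crossover classes b h dw+ and b+ h+ dw (13 + 14 = 27) plus the double crossovers (2).
RF(h–dw) = (27 + 2) / 500 = 29/500 = 0.0580 → 5.8 cM.

5.8 cM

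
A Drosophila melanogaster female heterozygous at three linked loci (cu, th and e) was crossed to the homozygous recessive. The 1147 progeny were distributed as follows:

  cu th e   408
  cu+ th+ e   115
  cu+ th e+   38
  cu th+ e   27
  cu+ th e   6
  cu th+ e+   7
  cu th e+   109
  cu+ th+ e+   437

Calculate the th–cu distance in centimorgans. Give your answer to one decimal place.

6.8 centimorgans

The two most frequent reciprocal classes, cu th e and cu+ th+ e+, are the parental types, so the F1 was cu th e / cu+ th+ e+.
The two rarest classes, cu+ th e and cu th+ e+, are the double crossovers. Comparing them with the parentals, only the cu allele has switched, so cu is the middle locus and the order is th – cu – e.
Crossovers in the th–cu interval produce the single-crossover classes cu th+ e and cu+ th e+ (27 + 38 = 65) plus the double crossovers (13).
RF(th–cu) = (65 + 13) / 1147 = 78/1147 = 0.0680 → 6.8 centimorgans.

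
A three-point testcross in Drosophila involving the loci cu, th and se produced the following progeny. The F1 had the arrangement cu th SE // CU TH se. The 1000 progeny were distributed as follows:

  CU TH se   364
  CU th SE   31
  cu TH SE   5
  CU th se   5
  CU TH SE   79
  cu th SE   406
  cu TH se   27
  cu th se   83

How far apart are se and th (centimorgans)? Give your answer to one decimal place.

17.2 centimorgans

The two rarest classes, cu TH SE and CU th se, are the double crossovers. Comparing them with the parentals, only the th allele has switched, so th is the middle locus and the order is se – th – cu.
Crossovers in the se–th interval produce the single-crossover classes cu th se and CU TH SE (83 + 79 = 162) plus the double crossovers (10).
RF(se–th) = (162 + 10) / 1000 = 172/1000 = 0.1720 → 17.2 centimorgans.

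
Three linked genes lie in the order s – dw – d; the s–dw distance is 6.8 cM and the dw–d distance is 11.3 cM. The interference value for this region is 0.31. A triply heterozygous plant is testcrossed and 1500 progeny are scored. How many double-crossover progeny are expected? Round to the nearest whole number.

8

Map distances give recombination frequencies of 0.068 and 0.113 for the two intervals.
With interference 0.31 (so coincidence = 0.69), expected double-crossover frequency = 0.068 × 0.113 × 0.69 = 0.00530.
Expected number = 0.00530 × 1500 = 7.95 ≈ 8.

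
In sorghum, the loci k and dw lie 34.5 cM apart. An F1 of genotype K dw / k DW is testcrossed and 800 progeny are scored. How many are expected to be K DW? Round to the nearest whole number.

138

A map distance of 34.5 cM corresponds to a recombination frequency of 0.345.
The F1 is K dw / k DW, so K DW is a recombinant gamete class with expected frequency r/2 = 0.345/2 = 0.1725.
Expected number = 0.1725 × 800 = 138.00 ≈ 138.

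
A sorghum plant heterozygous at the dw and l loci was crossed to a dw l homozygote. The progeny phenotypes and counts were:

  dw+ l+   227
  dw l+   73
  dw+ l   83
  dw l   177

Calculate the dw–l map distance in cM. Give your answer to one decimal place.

27.9 cM

The two most frequent classes, dw+ l+ (227) and dw l (177), are the parental types, so the F1 was dw+ l+ / dw l.
The recombinant classes are dw+ l and dw l+: 83 + 73 = 156.
Recombination frequency = 156/560 = 0.2786 ≈ 27.9%, i.e. 27.9 cM.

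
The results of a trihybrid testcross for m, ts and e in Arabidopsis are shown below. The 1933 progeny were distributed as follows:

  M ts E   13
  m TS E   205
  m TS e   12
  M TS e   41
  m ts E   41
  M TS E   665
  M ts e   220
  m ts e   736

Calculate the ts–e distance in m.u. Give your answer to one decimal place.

The two most frequent reciprocal classes, M TS E and m ts e, are the parental types, so the F1 was M TS E / m ts e.
The two rarest classes, M ts E and m TS e, are the double crossovers. Comparing them with the parentals, only the ts allele has switched, so ts is the middle locus and the order is e – ts – m.
Crossovers in the e–ts interval produce the single-crossover classes M TS e and m ts E (41 + 41 = 82) plus the double crossovers (25).
RF(e–ts) = (82 + 25) / 1933 = 107/1933 = 0.0554 → 5.5 m.u.

5.5 m.u.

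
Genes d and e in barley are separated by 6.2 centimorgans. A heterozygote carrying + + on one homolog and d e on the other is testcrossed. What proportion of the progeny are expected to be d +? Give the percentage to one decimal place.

3.1%

A map distance of 6.2 centimorgans corresponds to a recombination frequency of 0.062.
The F1 is + + / d e, so d + is a recombinant gamete class with expected frequency r/2 = 0.062/2 = 0.0310.
That is 0.0310 = 3.1% of the progeny.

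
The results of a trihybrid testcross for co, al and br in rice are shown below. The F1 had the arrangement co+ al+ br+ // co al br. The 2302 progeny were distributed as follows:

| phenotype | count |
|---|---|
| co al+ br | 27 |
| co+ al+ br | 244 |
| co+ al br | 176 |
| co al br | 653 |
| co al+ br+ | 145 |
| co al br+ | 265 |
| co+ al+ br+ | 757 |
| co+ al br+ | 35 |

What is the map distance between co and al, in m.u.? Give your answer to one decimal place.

The two rarest classes, co+ al br+ and co al+ br, are the double crossovers. Comparing them with the parentals, only the al allele has switched, so al is the middle locus and the order is br – al – co.
Crossovers in the al–co interval produce the single-crossover classes co al+ br+ and co+ al br (145 + 176 = 321) plus the double crossovers (62).
RF(al–co) = (321 + 62) / 2302 = 383/2302 = 0.1664 → 16.6 m.u.

16.6 m.u.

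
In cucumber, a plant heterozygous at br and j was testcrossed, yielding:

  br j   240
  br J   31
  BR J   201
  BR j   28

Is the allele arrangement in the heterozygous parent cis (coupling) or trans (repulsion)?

The two most frequent classes are BR J (201) and br j (240); these are the parental (non-recombinant) types.
So the F1 carried BR J on one chromosome and br j on the other — the recessive alleles are on the same chromosome (cis / coupling).

cis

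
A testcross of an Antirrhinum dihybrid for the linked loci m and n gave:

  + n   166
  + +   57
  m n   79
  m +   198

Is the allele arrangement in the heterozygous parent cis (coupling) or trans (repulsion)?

The two most frequent classes are + n (166) and m + (198); these are the parental (non-recombinant) types.
So the F1 carried + n on one chromosome and m + on the other — the recessive alleles are on opposite chromosomes (trans / repulsion).

trans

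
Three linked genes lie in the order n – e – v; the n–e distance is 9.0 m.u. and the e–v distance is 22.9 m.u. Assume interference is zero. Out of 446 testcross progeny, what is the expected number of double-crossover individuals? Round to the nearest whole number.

Map distances give recombination frequencies of 0.090 and 0.229 for the two intervals.
With no interference, expected double-crossover frequency = 0.090 × 0.229 = 0.02061.
Expected number = 0.02061 × 446 = 9.19 ≈ 9.

9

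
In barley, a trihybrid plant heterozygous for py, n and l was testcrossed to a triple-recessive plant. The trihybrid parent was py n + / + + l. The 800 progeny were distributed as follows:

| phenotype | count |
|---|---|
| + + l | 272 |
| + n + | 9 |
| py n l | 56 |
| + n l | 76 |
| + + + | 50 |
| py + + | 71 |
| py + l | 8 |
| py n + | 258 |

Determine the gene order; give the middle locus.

py

The two rarest classes, + n + and py + l, are the double crossovers. Comparing them with the parentals, only the py allele has switched, so py is the middle locus and the order is l – py – n.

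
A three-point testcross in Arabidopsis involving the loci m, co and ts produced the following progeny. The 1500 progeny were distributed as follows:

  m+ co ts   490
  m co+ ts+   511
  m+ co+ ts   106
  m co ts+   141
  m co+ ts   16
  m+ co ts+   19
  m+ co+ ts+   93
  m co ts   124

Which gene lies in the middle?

The two most frequent reciprocal classes, m+ co ts and m co+ ts+, are the parental types, so the F1 was m+ co ts / m co+ ts+.
The two rarest classes, m+ co ts+ and m co+ ts, are the double crossovers. Comparing them with the parentals, only the ts allele has switched, so ts is the middle locus and the order is m – ts – co.

ts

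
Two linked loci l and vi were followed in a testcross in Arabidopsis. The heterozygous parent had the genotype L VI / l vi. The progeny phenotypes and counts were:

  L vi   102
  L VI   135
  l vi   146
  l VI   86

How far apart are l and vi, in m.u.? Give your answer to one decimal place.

40.1 m.u.

The recombinant classes are L vi and l VI: 102 + 86 = 188.
Recombination frequency = 188/469 = 0.4009 ≈ 40.1%, i.e. 40.1 m.u.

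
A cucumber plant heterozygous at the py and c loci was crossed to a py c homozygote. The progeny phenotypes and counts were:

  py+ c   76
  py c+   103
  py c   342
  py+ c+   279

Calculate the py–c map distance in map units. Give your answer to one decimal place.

22.4 map units

The two most frequent classes, py+ c+ (279) and py c (342), are the parental types, so the F1 was py+ c+ / py c.
The recombinant classes are py+ c and py c+: 76 + 103 = 179.
Recombination frequency = 179/800 = 0.2238 ≈ 22.4%, i.e. 22.4 map units.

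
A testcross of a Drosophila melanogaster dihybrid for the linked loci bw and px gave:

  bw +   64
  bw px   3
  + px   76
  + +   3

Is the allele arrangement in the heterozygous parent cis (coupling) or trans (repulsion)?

The two most frequent classes are + px (76) and bw + (64); these are the parental (non-recombinant) types.
So the F1 carried + px on one chromosome and bw + on the other — the recessive alleles are on opposite chromosomes (trans / repulsion).

trans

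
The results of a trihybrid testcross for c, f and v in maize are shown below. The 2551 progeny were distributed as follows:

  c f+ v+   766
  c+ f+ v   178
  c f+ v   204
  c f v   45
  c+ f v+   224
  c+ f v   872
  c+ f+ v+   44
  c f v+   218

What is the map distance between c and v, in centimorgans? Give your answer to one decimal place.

The two most frequent reciprocal classes, c f+ v+ and c+ f v, are the parental types, so the F1 was c f+ v+ / c+ f v.
The two rarest classes, c+ f+ v+ and c f v, are the double crossovers. Comparing them with the parentals, only the c allele has switched, so c is the middle locus and the order is f – c – v.
Crossovers in the c–v interval produce the single-crossover classes c f+ v and c+ f v+ (204 + 224 = 428) plus the double crossovers (89).
RF(c–v) = (428 + 89) / 2551 = 517/2551 = 0.2027 → 20.3 centimorgans.

20.3 centimorgans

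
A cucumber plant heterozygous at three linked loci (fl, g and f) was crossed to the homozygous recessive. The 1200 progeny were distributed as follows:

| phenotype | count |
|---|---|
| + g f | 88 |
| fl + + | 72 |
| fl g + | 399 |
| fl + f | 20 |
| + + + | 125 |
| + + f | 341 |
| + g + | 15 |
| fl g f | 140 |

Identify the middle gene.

fl

The two most frequent reciprocal classes, + + f and fl g +, are the parental types, so the F1 was + + f / fl g +.
The two rarest classes, fl + f and + g +, are the double crossovers. Comparing them with the parentals, only the fl allele has switched, so fl is the middle locus and the order is f – fl – g.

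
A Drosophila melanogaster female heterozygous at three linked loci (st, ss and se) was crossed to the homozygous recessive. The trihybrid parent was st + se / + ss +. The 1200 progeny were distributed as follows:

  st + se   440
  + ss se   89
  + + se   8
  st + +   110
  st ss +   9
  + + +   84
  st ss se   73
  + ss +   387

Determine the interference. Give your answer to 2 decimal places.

0.46

The two rarest classes, + + se and st ss +, are the double crossovers. Comparing them with the parentals, only the st allele has switched, so st is the middle locus and the order is se – st – ss.
se–st: (199 + 17)/1200 = 0.1800; st–ss: (157 + 17)/1200 = 0.1450.
Expected DCO frequency = 0.1800 × 0.1450 ≈ 0.02610; observed = 17/1200 ≈ 0.01417.
Coefficient of coincidence = 0.01417/0.02610 ≈ 0.54; interference = 1 − 0.54 = 0.46.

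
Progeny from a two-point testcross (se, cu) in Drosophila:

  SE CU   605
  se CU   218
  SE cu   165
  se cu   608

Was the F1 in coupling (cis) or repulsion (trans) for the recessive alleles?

cis

The two most frequent classes are SE CU (605) and se cu (608); these are the parental (non-recombinant) types.
So the F1 carried SE CU on one chromosome and se cu on the other — the recessive alleles are on the same chromosome (cis / coupling).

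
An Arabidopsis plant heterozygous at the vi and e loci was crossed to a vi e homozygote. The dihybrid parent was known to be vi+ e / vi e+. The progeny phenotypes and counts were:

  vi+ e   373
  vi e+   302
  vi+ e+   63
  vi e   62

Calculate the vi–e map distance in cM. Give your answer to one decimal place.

15.6 cM

The recombinant classes are vi+ e+ and vi e: 63 + 62 = 125.
Recombination frequency = 125/800 = 0.1562 ≈ 15.6%, i.e. 15.6 cM.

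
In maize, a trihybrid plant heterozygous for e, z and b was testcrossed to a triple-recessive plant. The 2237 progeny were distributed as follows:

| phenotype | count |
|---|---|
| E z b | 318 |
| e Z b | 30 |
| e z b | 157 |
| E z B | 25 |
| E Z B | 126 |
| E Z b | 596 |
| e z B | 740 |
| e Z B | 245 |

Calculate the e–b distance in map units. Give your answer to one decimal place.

15.1 map units

The two most frequent reciprocal classes, e z B and E Z b, are the parental types, so the F1 was e z B / E Z b.
The two rarest classes, E z B and e Z b, are the double crossovers. Comparing them with the parentals, only the e allele has switched, so e is the middle locus and the order is b – e – z.
Crossovers in the b–e interval produce the single-crossover classes e z b and E Z B (157 + 126 = 283) plus the double crossovers (55).
RF(b–e) = (283 + 55) / 2237 = 338/2237 = 0.1511 → 15.1 map units.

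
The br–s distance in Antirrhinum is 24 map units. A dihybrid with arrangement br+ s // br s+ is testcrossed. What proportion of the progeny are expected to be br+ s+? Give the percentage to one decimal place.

12.0%

A map distance of 24 map units corresponds to a recombination frequency of 0.240.
The F1 is br+ s / br s+, so br+ s+ is a recombinant gamete class with expected frequency r/2 = 0.240/2 = 0.1200.
That is 0.1200 = 12.0% of the progeny.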